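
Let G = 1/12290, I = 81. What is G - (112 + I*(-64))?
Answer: 62334881/12290 ≈ 5072.0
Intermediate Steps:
G = 1/12290 ≈ 8.1367e-5
G - (112 + I*(-64)) = 1/12290 - (112 + 81*(-64)) = 1/12290 - (112 - 5184) = 1/12290 - 1*(-5072) = 1/12290 + 5072 = 62334881/12290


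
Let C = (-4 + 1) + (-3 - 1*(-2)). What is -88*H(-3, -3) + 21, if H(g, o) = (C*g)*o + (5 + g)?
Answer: 3013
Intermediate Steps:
C = -4 (C = -3 + (-3 + 2) = -3 - 1 = -4)
H(g, o) = 5 + g - 4*g*o (H(g, o) = (-4*g)*o + (5 + g) = -4*g*o + (5 + g) = 5 + g - 4*g*o)
-88*H(-3, -3) + 21 = -88*(5 - 3 - 4*(-3)*(-3)) + 21 = -88*(5 - 3 - 36) + 21 = -88*(-34) + 21 = 2992 + 21 = 3013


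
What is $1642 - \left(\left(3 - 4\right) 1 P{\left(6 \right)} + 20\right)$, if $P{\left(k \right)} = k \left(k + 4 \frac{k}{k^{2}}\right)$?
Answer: $1662$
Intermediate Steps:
$P{\left(k \right)} = k \left(k + \frac{4}{k}\right)$ ($P{\left(k \right)} = k \left(k + 4 \frac{k}{k^{2}}\right) = k \left(k + \frac{4}{k}\right)$)
$1642 - \left(\left(3 - 4\right) 1 P{\left(6 \right)} + 20\right) = 1642 - \left(\left(3 - 4\right) 1 \left(4 + 6^{2}\right) + 20\right) = 1642 - \left(\left(-1\right) 1 \left(4 + 36\right) + 20\right) = 1642 - \left(\left(-1\right) 40 + 20\right) = 1642 - \left(-40 + 20\right) = 1642 - -20 = 1642 + 20 = 1662$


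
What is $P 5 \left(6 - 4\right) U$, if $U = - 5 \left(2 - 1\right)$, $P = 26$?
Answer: $-1300$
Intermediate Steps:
$U = -5$ ($U = \left(-5\right) 1 = -5$)
$P 5 \left(6 - 4\right) U = 26 \cdot 5 \left(6 - 4\right) \left(-5\right) = 26 \cdot 5 \cdot 2 \left(-5\right) = 26 \cdot 10 \left(-5\right) = 260 \left(-5\right) = -1300$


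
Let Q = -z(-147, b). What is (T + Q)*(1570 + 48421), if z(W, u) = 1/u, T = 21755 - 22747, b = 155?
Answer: -7686666151/155 ≈ -4.9591e+7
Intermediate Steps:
T = -992
Q = -1/155 ≈ -0.0064516
(T + Q)*(1570 + 48421) = (-992 - 1/155)*(1570 + 48421) = -153761/155*49991 = -7686666151/155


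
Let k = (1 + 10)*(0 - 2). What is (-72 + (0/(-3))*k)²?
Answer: 5184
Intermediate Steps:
k = -22 (k = 11*(-2) = -22)
(-72 + (0/(-3))*k)² = (-72 + (0/(-3))*(-22))² = (-72 + (0*(-⅓))*(-22))² = (-72 + 0*(-22))² = (-72 + 0)² = (-72)² = 5184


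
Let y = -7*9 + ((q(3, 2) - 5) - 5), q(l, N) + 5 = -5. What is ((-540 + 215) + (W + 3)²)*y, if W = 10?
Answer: 12948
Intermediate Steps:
q(l, N) = -10 (q(l, N) = -5 - 5 = -10)
y = -83 (y = -7*9 + ((-10 - 5) - 5) = -63 + (-15 - 5) = -63 - 20 = -83)
((-540 + 215) + (W + 3)²)*y = ((-540 + 215) + (10 + 3)²)*(-83) = (-325 + 13²)*(-83) = (-325 + 169)*(-83) = -156*(-83) = 12948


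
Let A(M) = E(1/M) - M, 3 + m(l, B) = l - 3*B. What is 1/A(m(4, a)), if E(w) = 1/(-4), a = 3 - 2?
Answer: 4/7 ≈ 0.57143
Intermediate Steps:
a = 1
m(l, B) = -3 + l - 3*B (m(l, B) = -3 + (l - 3*B) = -3 + l - 3*B)
E(w) = -¼
A(M) = -¼ - M
1/A(m(4, a)) = 1/(-¼ - (-3 + 4 - 3*1)) = 1/(-¼ - (-3 + 4 - 3)) = 1/(-¼ - 1*(-2)) = 1/(-¼ + 2) = 1/(7/4) = 4/7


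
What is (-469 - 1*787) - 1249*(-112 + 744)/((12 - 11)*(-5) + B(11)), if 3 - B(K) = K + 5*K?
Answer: 175990/17 ≈ 10352.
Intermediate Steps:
B(K) = 3 - 6*K (B(K) = 3 - (K + 5*K) = 3 - 6*K)
(-469 - 1*787) - 1249*(-112 + 744)/((12 - 11)*(-5) + B(11)) = (-469 - 1*787) - 1249*(-112 + 744)/((12 - 11)*(-5) + (3 - 6*11)) = (-469 - 787) - 789368/(1*(-5) + (3 - 66)) = -1256 - 789368/(-5 - 63) = -1256 - 789368/(-68) = -1256 - 789368*(-1)/68 = -1256 - 1249*(-158/17) = -1256 + 197342/17 = 175990/17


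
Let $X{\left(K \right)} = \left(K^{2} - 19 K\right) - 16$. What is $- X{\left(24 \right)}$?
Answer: $-104$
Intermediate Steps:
$X{\left(K \right)} = -16 + K^{2} - 19 K$
$- X{\left(24 \right)} = - (-16 + 24^{2} - 456) = - (-16 + 576 - 456) = \left(-1\right) 104 = -104$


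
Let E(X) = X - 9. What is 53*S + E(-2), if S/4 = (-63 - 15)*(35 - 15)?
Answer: -330731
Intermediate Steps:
E(X) = -9 + X
S = -6240 (S = 4*((-63 - 15)*(35 - 15)) = 4*(-78*20) = 4*(-1560) = -6240)
53*S + E(-2) = 53*(-6240) + (-9 - 2) = -330720 - 11 = -330731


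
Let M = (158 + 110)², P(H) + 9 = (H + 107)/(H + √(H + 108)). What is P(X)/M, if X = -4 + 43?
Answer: -139/2055962 - 511*√3/49343088 ≈ -8.5545e-5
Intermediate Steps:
X = 39
P(H) = -9 + (107 + H)/(H + √(108 + H)) (P(H) = -9 + (H + 107)/(H + √(H + 108)) = -9 + (107 + H)/(H + √(108 + H)))
M = 71824 (M = 268² = 71824)
P(X)/M = ((107 - 9*√(108 + 39) - 8*39)/(39 + √(108 + 39)))/71824 = ((107 - 63*√3 - 312)/(39 + √147))*(1/71824) = ((107 - 63*√3 - 312)/(39 + 7*√3))*(1/71824) = ((-205 - 63*√3)/(39 + 7*√3))*(1/71824) = (-205 - 63*√3)/(71824*(39 + 7*√3))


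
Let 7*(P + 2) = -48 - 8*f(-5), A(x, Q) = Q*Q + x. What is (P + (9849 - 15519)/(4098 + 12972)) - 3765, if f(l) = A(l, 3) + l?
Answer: -15028044/3983 ≈ -3773.0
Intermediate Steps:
A(x, Q) = x + Q² (A(x, Q) = Q² + x = x + Q²)
f(l) = 9 + 2*l (f(l) = (l + 3²) + l = (l + 9) + l = (9 + l) + l = 9 + 2*l)
P = -54/7 (P = -2 + (-48 - 8*(9 + 2*(-5)))/7 = -2 + (-48 - 8*(9 - 10))/7 = -2 + (-48 - 8*(-1))/7 = -2 + (-48 + 8)/7 = -2 + (⅐)*(-40) = -2 - 40/7 = -54/7 ≈ -7.7143)
(P + (9849 - 15519)/(4098 + 12972)) - 3765 = (-54/7 + (9849 - 15519)/(4098 + 12972)) - 3765 = (-54/7 - 5670/17070) - 3765 = (-54/7 - 5670*1/17070) - 3765 = (-54/7 - 189/569) - 3765 = -32049/3983 - 3765 = -15028044/3983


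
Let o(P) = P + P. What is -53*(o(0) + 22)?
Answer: -1166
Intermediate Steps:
o(P) = 2*P
-53*(o(0) + 22) = -53*(2*0 + 22) = -53*(0 + 22) = -53*22 = -1166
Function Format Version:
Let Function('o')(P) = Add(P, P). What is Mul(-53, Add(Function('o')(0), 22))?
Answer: -1166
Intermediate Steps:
Function('o')(P) = Mul(2, P)
Mul(-53, Add(Function('o')(0), 22)) = Mul(-53, Add(Mul(2, 0), 22)) = Mul(-53, Add(0, 22)) = Mul(-53, 22) = -1166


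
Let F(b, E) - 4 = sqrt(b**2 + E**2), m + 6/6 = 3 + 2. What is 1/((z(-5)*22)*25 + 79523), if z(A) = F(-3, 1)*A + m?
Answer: 70723/4926117729 + 2750*sqrt(10)/4926117729 ≈ 1.6122e-5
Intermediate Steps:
m = 4 (m = -1 + (3 + 2) = -1 + 5 = 4)
F(b, E) = 4 + sqrt(E**2 + b**2) (F(b, E) = 4 + sqrt(b**2 + E**2) = 4 + sqrt(E**2 + b**2))
z(A) = 4 + A*(4 + sqrt(10)) (z(A) = (4 + sqrt(1**2 + (-3)**2))*A + 4 = (4 + sqrt(1 + 9))*A + 4 = (4 + sqrt(10))*A + 4 = A*(4 + sqrt(10)) + 4 = 4 + A*(4 + sqrt(10)))
1/((z(-5)*22)*25 + 79523) = 1/(((4 - 5*(4 + sqrt(10)))*22)*25 + 79523) = 1/(((4 + (-20 - 5*sqrt(10)))*22)*25 + 79523) = 1/(((-16 - 5*sqrt(10))*22)*25 + 79523) = 1/((-352 - 110*sqrt(10))*25 + 79523) = 1/((-8800 - 2750*sqrt(10)) + 79523) = 1/(70723 - 2750*sqrt(10))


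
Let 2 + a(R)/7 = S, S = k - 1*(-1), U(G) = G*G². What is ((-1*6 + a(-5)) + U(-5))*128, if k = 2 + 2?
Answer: -14080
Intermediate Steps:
k = 4
U(G) = G³
S = 5 (S = 4 - 1*(-1) = 4 + 1 = 5)
a(R) = 21 (a(R) = -14 + 7*5 = -14 + 35 = 21)
((-1*6 + a(-5)) + U(-5))*128 = ((-1*6 + 21) + (-5)³)*128 = ((-6 + 21) - 125)*128 = (15 - 125)*128 = -110*128 = -14080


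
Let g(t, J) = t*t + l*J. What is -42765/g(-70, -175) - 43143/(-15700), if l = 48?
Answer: 822411/54950 ≈ 14.967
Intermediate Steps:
g(t, J) = t² + 48*J (g(t, J) = t*t + 48*J = t² + 48*J)
-42765/g(-70, -175) - 43143/(-15700) = -42765/((-70)² + 48*(-175)) - 43143/(-15700) = -42765/(4900 - 8400) - 43143*(-1/15700) = -42765/(-3500) + 43143/15700 = -42765*(-1/3500) + 43143/15700 = 8553/700 + 43143/15700 = 822411/54950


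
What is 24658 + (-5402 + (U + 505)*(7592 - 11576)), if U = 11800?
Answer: -49003864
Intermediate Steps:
24658 + (-5402 + (U + 505)*(7592 - 11576)) = 24658 + (-5402 + (11800 + 505)*(7592 - 11576)) = 24658 + (-5402 + 12305*(-3984)) = 24658 + (-5402 - 49023120) = 24658 - 49028522 = -49003864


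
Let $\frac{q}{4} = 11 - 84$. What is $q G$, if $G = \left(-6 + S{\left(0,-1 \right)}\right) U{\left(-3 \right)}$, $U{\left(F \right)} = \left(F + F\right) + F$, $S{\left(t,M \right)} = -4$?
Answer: $-26280$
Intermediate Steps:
$U{\left(F \right)} = 3 F$ ($U{\left(F \right)} = 2 F + F = 3 F$)
$G = 90$ ($G = \left(-6 - 4\right) 3 \left(-3\right) = \left(-10\right) \left(-9\right) = 90$)
$q = -292$ ($q = 4 \left(11 - 84\right) = 4 \left(-73\right) = -292$)
$q G = \left(-292\right) 90 = -26280$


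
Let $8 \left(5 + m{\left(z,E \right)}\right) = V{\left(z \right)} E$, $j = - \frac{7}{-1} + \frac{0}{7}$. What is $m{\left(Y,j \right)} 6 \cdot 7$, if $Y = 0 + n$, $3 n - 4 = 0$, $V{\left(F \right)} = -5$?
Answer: $- \frac{1575}{4} \approx -393.75$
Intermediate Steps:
$n = \frac{4}{3}$ ($n = \frac{4}{3} + \frac{1}{3} \cdot 0 = \frac{4}{3} + 0 = \frac{4}{3} \approx 1.3333$)
$Y = \frac{4}{3}$ ($Y = 0 + \frac{4}{3} = \frac{4}{3} \approx 1.3333$)
$j = 7$ ($j = \left(-7\right) \left(-1\right) + 0 \cdot \frac{1}{7} = 7 + 0 = 7$)
$m{\left(z,E \right)} = -5 - \frac{5 E}{8}$ ($m{\left(z,E \right)} = -5 + \frac{\left(-5\right) E}{8} = -5 - \frac{5 E}{8}$)
$m{\left(Y,j \right)} 6 \cdot 7 = \left(-5 - \frac{35}{8}\right) 6 \cdot 7 = \left(-5 - \frac{35}{8}\right) 42 = \left(- \frac{75}{8}\right) 42 = - \frac{1575}{4}$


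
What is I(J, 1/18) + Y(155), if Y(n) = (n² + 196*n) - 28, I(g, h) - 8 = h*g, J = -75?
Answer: 326285/6 ≈ 54381.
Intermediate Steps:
I(g, h) = 8 + g*h (I(g, h) = 8 + h*g = 8 + g*h)
Y(n) = -28 + n² + 196*n
I(J, 1/18) + Y(155) = (8 - 75/18) + (-28 + 155² + 196*155) = (8 - 75*1/18) + (-28 + 24025 + 30380) = (8 - 25/6) + 54377 = 23/6 + 54377 = 326285/6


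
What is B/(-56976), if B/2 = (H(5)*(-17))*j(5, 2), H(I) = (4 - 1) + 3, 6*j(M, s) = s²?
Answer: 17/7122 ≈ 0.0023870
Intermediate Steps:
j(M, s) = s²/6
H(I) = 6 (H(I) = 3 + 3 = 6)
B = -136 (B = 2*((6*(-17))*((⅙)*2²)) = 2*(-17*4) = 2*(-102*⅔) = 2*(-68) = -136)
B/(-56976) = -136/(-56976) = -136*(-1/56976) = 17/7122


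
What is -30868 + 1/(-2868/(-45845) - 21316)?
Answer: -30165109509781/977229152 ≈ -30868.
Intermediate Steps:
-30868 + 1/(-2868/(-45845) - 21316) = -30868 + 1/(-2868*(-1/45845) - 21316) = -30868 + 1/(2868/45845 - 21316) = -30868 + 1/(-977229152/45845) = -30868 - 45845/977229152 = -30165109509781/977229152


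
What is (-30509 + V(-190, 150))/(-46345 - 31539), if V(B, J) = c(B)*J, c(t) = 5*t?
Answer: 173009/77884 ≈ 2.2214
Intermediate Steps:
V(B, J) = 5*B*J (V(B, J) = (5*B)*J = 5*B*J)
(-30509 + V(-190, 150))/(-46345 - 31539) = (-30509 + 5*(-190)*150)/(-46345 - 31539) = (-30509 - 142500)/(-77884) = -173009*(-1/77884) = 173009/77884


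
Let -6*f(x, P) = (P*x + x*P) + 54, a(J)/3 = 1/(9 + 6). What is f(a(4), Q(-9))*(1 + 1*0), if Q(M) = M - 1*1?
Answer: -25/3 ≈ -8.3333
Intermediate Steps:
a(J) = 1/5 (a(J) = 3/(9 + 6) = 3/15 = 3*(1/15) = 1/5)
Q(M) = -1 + M (Q(M) = M - 1 = -1 + M)
f(x, P) = -9 - P*x/3 (f(x, P) = -((P*x + x*P) + 54)/6 = -((P*x + P*x) + 54)/6 = -(2*P*x + 54)/6 = -(54 + 2*P*x)/6 = -9 - P*x/3)
f(a(4), Q(-9))*(1 + 1*0) = (-9 - 1/3*(-1 - 9)*1/5)*(1 + 1*0) = (-9 - 1/3*(-10)*1/5)*(1 + 0) = (-9 + 2/3)*1 = -25/3*1 = -25/3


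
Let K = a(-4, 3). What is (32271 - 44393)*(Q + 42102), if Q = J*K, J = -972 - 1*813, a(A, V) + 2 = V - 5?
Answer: -596911524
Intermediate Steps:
a(A, V) = -7 + V (a(A, V) = -2 + (V - 5) = -2 + (-5 + V) = -7 + V)
J = -1785 (J = -972 - 813 = -1785)
K = -4 (K = -7 + 3 = -4)
Q = 7140 (Q = -1785*(-4) = 7140)
(32271 - 44393)*(Q + 42102) = (32271 - 44393)*(7140 + 42102) = -12122*49242 = -596911524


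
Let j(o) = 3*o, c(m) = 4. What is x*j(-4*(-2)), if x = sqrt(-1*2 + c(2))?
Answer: 24*sqrt(2) ≈ 33.941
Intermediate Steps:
x = sqrt(2) (x = sqrt(-1*2 + 4) = sqrt(-2 + 4) = sqrt(2) ≈ 1.4142)
x*j(-4*(-2)) = sqrt(2)*(3*(-4*(-2))) = sqrt(2)*(3*8) = sqrt(2)*24 = 24*sqrt(2)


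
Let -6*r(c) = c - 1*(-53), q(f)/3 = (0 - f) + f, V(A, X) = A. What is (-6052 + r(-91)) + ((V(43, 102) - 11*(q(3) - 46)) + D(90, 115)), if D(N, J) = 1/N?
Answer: -494699/90 ≈ -5496.7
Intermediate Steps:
q(f) = 0 (q(f) = 3*((0 - f) + f) = 3*(-f + f) = 3*0 = 0)
r(c) = -53/6 - c/6 (r(c) = -(c - 1*(-53))/6 = -(c + 53)/6 = -(53 + c)/6 = -53/6 - c/6)
(-6052 + r(-91)) + ((V(43, 102) - 11*(q(3) - 46)) + D(90, 115)) = (-6052 + (-53/6 - ⅙*(-91))) + ((43 - 11*(0 - 46)) + 1/90) = (-6052 + (-53/6 + 91/6)) + ((43 - 11*(-46)) + 1/90) = (-6052 + 19/3) + ((43 + 506) + 1/90) = -18137/3 + (549 + 1/90) = -18137/3 + 49411/90 = -494699/90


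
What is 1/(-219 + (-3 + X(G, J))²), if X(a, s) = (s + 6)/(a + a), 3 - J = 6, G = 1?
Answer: -4/867 ≈ -0.0046136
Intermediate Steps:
J = -3 (J = 3 - 1*6 = 3 - 6 = -3)
X(a, s) = (6 + s)/(2*a) (X(a, s) = (6 + s)/((2*a)) = (6 + s)*(1/(2*a)) = (6 + s)/(2*a))
1/(-219 + (-3 + X(G, J))²) = 1/(-219 + (-3 + (½)*(6 - 3)/1)²) = 1/(-219 + (-3 + (½)*1*3)²) = 1/(-219 + (-3 + 3/2)²) = 1/(-219 + (-3/2)²) = 1/(-219 + 9/4) = 1/(-867/4) = -4/867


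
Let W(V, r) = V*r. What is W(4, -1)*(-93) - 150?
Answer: 222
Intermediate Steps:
W(4, -1)*(-93) - 150 = (4*(-1))*(-93) - 150 = -4*(-93) - 150 = 372 - 150 = 222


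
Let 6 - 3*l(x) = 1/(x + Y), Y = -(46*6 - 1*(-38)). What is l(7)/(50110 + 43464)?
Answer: 1843/86181654 ≈ 2.1385e-5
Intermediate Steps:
Y = -314 (Y = -(276 + 38) = -1*314 = -314)
l(x) = 2 - 1/(3*(-314 + x)) (l(x) = 2 - 1/(3*(x - 314)) = 2 - 1/(3*(-314 + x)))
l(7)/(50110 + 43464) = ((-1885 + 6*7)/(3*(-314 + 7)))/(50110 + 43464) = ((⅓)*(-1885 + 42)/(-307))/93574 = ((⅓)*(-1/307)*(-1843))*(1/93574) = (1843/921)*(1/93574) = 1843/86181654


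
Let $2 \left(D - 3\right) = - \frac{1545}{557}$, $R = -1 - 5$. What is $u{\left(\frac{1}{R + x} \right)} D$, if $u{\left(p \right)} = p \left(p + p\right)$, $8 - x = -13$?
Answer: $\frac{599}{41775} \approx 0.014339$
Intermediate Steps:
$R = -6$ ($R = -1 - 5 = -6$)
$x = 21$ ($x = 8 - -13 = 8 + 13 = 21$)
$u{\left(p \right)} = 2 p^{2}$ ($u{\left(p \right)} = p 2 p = 2 p^{2}$)
$D = \frac{1797}{1114}$ ($D = 3 + \frac{\left(-1545\right) \frac{1}{557}}{2} = 3 + \frac{1}{2} \left(- \frac{1545}{557}\right) = 3 - \frac{1545}{1114} = \frac{1797}{1114} \approx 1.6131$)
$u{\left(\frac{1}{R + x} \right)} D = 2 \left(\frac{1}{-6 + 21}\right)^{2} \cdot \frac{1797}{1114} = 2 \left(\frac{1}{15}\right)^{2} \cdot \frac{1797}{1114} = \frac{2}{225} \cdot \frac{1797}{1114} = \frac{599}{41775}$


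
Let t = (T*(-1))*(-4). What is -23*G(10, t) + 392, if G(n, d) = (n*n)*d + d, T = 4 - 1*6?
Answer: 18976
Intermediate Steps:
T = -2 (T = 4 - 6 = -2)
t = -8 (t = -2*(-1)*(-4) = 2*(-4) = -8)
G(n, d) = d + d*n² (G(n, d) = n²*d + d = d*n² + d = d + d*n²)
-23*G(10, t) + 392 = -(-184)*(1 + 10²) + 392 = -(-184)*(1 + 100) + 392 = -(-184)*101 + 392 = -23*(-808) + 392 = 18584 + 392 = 18976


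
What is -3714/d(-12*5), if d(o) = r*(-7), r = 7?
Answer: 3714/49 ≈ 75.796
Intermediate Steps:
d(o) = -49 (d(o) = 7*(-7) = -49)
-3714/d(-12*5) = -3714/(-49) = -3714*(-1/49) = 3714/49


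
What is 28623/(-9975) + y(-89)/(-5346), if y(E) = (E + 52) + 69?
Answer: -3650899/1269675 ≈ -2.8755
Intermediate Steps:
y(E) = 121 + E (y(E) = (52 + E) + 69 = 121 + E)
28623/(-9975) + y(-89)/(-5346) = 28623/(-9975) + (121 - 89)/(-5346) = 28623*(-1/9975) + 32*(-1/5346) = -1363/475 - 16/2673 = -3650899/1269675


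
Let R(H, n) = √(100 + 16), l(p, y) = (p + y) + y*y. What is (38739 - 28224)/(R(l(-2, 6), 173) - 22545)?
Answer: -237060675/508276909 - 21030*√29/508276909 ≈ -0.46662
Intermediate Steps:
l(p, y) = p + y + y² (l(p, y) = (p + y) + y² = p + y + y²)
R(H, n) = 2*√29 (R(H, n) = √116 = 2*√29)
(38739 - 28224)/(R(l(-2, 6), 173) - 22545) = (38739 - 28224)/(2*√29 - 22545) = 10515/(-22545 + 2*√29)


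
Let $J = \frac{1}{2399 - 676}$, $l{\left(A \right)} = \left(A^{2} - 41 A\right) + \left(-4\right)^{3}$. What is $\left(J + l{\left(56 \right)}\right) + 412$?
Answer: $\frac{2046925}{1723} \approx 1188.0$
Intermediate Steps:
$l{\left(A \right)} = -64 + A^{2} - 41 A$ ($l{\left(A \right)} = \left(A^{2} - 41 A\right) - 64 = -64 + A^{2} - 41 A$)
$J = \frac{1}{1723} \approx 0.00058038$
$\left(J + l{\left(56 \right)}\right) + 412 = \left(\frac{1}{1723} - \left(2360 - 3136\right)\right) + 412 = \left(\frac{1}{1723} - -776\right) + 412 = \left(\frac{1}{1723} + 776\right) + 412 = \frac{1337049}{1723} + 412 = \frac{2046925}{1723}$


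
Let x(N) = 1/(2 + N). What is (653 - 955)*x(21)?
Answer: -302/23 ≈ -13.130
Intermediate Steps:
(653 - 955)*x(21) = (653 - 955)/(2 + 21) = -302/23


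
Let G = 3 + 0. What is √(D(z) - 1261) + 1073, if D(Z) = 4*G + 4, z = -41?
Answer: 1073 + I*√1245 ≈ 1073.0 + 35.285*I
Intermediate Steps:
G = 3
D(Z) = 16 (D(Z) = 4*3 + 4 = 12 + 4 = 16)
√(D(z) - 1261) + 1073 = √(16 - 1261) + 1073 = √(-1245) + 1073 = I*√1245 + 1073 = 1073 + I*√1245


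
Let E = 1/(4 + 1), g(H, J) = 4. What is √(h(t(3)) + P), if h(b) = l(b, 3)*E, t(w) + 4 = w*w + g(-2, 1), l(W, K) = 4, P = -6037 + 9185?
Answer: 8*√1230/5 ≈ 56.114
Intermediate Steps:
P = 3148
E = ⅕ (E = 1/5 = ⅕ ≈ 0.20000)
t(w) = w² (t(w) = -4 + (w*w + 4) = -4 + (w² + 4) = -4 + (4 + w²) = w²)
h(b) = ⅘ (h(b) = 4*(⅕) = ⅘)
√(h(t(3)) + P) = √(⅘ + 3148) = √(15744/5) = 8*√1230/5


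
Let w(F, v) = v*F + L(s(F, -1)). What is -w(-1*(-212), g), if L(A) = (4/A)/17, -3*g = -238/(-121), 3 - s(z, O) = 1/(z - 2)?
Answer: 539221088/3881559 ≈ 138.92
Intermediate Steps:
s(z, O) = 3 - 1/(-2 + z) (s(z, O) = 3 - 1/(z - 2) = 3 - 1/(-2 + z))
g = -238/363 (g = -(-238)/(3*(-121)) = -(-238)*(-1)/(3*121) = -⅓*238/121 = -238/363 ≈ -0.65565)
L(A) = 4/(17*A) (L(A) = (4/A)*(1/17) = 4/(17*A))
w(F, v) = F*v + 4*(-2 + F)/(17*(-7 + 3*F)) (w(F, v) = v*F + 4/(17*(((-7 + 3*F)/(-2 + F)))) = F*v + 4*((-2 + F)/(-7 + 3*F))/17 = F*v + 4*(-2 + F)/(17*(-7 + 3*F)))
-w(-1*(-212), g) = -(-8 + 4*(-1*(-212)) + 17*(-1*(-212))*(-238/363)*(-7 + 3*(-1*(-212))))/(17*(-7 + 3*(-1*(-212)))) = -(-8 + 4*212 + 17*212*(-238/363)*(-7 + 3*212))/(17*(-7 + 3*212)) = -(-8 + 848 + 17*212*(-238/363)*(-7 + 636))/(17*(-7 + 636)) = -(-8 + 848 + 17*212*(-238/363)*629)/(17*629) = -(-8 + 848 - 539526008/363)/(17*629) = -(-539221088)/(17*629*363) = -1*(-539221088/3881559) = 539221088/3881559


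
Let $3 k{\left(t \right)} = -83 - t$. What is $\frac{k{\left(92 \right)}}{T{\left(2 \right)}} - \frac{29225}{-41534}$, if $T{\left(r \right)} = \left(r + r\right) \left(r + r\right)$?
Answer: $- \frac{2932825}{996816} \approx -2.9422$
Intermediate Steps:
$T{\left(r \right)} = 4 r^{2}$ ($T{\left(r \right)} = 2 r 2 r = 4 r^{2}$)
$k{\left(t \right)} = - \frac{83}{3} - \frac{t}{3}$ ($k{\left(t \right)} = \frac{-83 - t}{3} = - \frac{83}{3} - \frac{t}{3}$)
$\frac{k{\left(92 \right)}}{T{\left(2 \right)}} - \frac{29225}{-41534} = \frac{- \frac{83}{3} - \frac{92}{3}}{4 \cdot 2^{2}} - \frac{29225}{-41534} = \frac{- \frac{83}{3} - \frac{92}{3}}{4 \cdot 4} - - \frac{29225}{41534} = - \frac{175}{3 \cdot 16} + \frac{29225}{41534} = \left(- \frac{175}{3}\right) \frac{1}{16} + \frac{29225}{41534} = - \frac{175}{48} + \frac{29225}{41534} = - \frac{2932825}{996816}$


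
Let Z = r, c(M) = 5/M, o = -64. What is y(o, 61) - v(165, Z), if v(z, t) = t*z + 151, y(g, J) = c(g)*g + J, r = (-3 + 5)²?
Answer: -745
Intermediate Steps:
r = 4 (r = 2² = 4)
Z = 4
y(g, J) = 5 + J (y(g, J) = (5/g)*g + J = 5 + J)
v(z, t) = 151 + t*z
y(o, 61) - v(165, Z) = (5 + 61) - (151 + 4*165) = 66 - (151 + 660) = 66 - 1*811 = 66 - 811 = -745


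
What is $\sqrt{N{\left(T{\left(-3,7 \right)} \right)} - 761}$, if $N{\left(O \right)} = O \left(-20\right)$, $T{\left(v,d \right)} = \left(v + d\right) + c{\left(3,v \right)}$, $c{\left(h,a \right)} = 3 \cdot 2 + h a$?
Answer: $i \sqrt{781} \approx 27.946 i$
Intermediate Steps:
$c{\left(h,a \right)} = 6 + a h$
$T{\left(v,d \right)} = 6 + d + 4 v$ ($T{\left(v,d \right)} = \left(v + d\right) + \left(6 + v 3\right) = \left(d + v\right) + \left(6 + 3 v\right) = 6 + d + 4 v$)
$N{\left(O \right)} = - 20 O$
$\sqrt{N{\left(T{\left(-3,7 \right)} \right)} - 761} = \sqrt{- 20 \left(6 + 7 + 4 \left(-3\right)\right) - 761} = \sqrt{- 20 \left(6 + 7 - 12\right) - 761} = \sqrt{\left(-20\right) 1 - 761} = \sqrt{-20 - 761} = \sqrt{-781} = i \sqrt{781}$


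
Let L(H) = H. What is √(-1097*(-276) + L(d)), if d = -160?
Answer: 2*√75653 ≈ 550.10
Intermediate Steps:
√(-1097*(-276) + L(d)) = √(-1097*(-276) - 160) = √(302772 - 160) = √302612 = 2*√75653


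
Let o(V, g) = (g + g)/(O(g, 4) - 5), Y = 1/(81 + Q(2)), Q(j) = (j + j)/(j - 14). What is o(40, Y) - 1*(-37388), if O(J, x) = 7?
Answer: 9047899/242 ≈ 37388.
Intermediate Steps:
Q(j) = 2*j/(-14 + j) (Q(j) = (2*j)/(-14 + j) = 2*j/(-14 + j))
Y = 3/242 (Y = 1/(81 + 2*2/(-14 + 2)) = 1/(81 + 2*2/(-12)) = 1/(81 + 2*2*(-1/12)) = 1/(81 - ⅓) = 1/(242/3) = 3/242 ≈ 0.012397)
o(V, g) = g (o(V, g) = (g + g)/(7 - 5) = (2*g)/2 = (2*g)*(½) = g)
o(40, Y) - 1*(-37388) = 3/242 - 1*(-37388) = 3/242 + 37388 = 9047899/242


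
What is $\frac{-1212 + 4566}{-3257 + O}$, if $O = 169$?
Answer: $- \frac{1677}{1544} \approx -1.0861$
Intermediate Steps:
$\frac{-1212 + 4566}{-3257 + O} = \frac{-1212 + 4566}{-3257 + 169} = \frac{3354}{-3088} = 3354 \left(- \frac{1}{3088}\right) = - \frac{1677}{1544}$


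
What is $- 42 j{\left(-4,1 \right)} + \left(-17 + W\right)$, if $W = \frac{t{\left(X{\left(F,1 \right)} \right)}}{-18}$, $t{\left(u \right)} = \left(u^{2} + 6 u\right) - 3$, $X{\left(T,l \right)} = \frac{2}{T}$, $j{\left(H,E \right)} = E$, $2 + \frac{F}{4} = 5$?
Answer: $- \frac{38161}{648} \approx -58.89$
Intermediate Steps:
$F = 12$ ($F = -8 + 4 \cdot 5 = -8 + 20 = 12$)
$t{\left(u \right)} = -3 + u^{2} + 6 u$
$W = \frac{71}{648}$ ($W = \frac{-3 + \left(\frac{2}{12}\right)^{2} + 6 \cdot \frac{2}{12}}{-18} = \left(-3 + \left(2 \cdot \frac{1}{12}\right)^{2} + 6 \cdot 2 \cdot \frac{1}{12}\right) \left(- \frac{1}{18}\right) = \left(-3 + \left(\frac{1}{6}\right)^{2} + 6 \cdot \frac{1}{6}\right) \left(- \frac{1}{18}\right) = \left(-3 + \frac{1}{36} + 1\right) \left(- \frac{1}{18}\right) = \left(- \frac{71}{36}\right) \left(- \frac{1}{18}\right) = \frac{71}{648} \approx 0.10957$)
$- 42 j{\left(-4,1 \right)} + \left(-17 + W\right) = \left(-42\right) 1 + \left(-17 + \frac{71}{648}\right) = -42 - \frac{10945}{648} = - \frac{38161}{648}$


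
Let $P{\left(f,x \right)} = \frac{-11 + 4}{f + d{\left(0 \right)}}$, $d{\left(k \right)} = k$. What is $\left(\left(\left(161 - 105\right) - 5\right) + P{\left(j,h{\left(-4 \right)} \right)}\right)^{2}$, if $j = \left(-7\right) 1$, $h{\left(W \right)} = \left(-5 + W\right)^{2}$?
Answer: $2704$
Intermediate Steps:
$j = -7$
$P{\left(f,x \right)} = - \frac{7}{f}$ ($P{\left(f,x \right)} = \frac{-11 + 4}{f + 0} = - \frac{7}{f}$)
$\left(\left(\left(161 - 105\right) - 5\right) + P{\left(j,h{\left(-4 \right)} \right)}\right)^{2} = \left(\left(\left(161 - 105\right) - 5\right) - \frac{7}{-7}\right)^{2} = \left(\left(56 - 5\right) - -1\right)^{2} = \left(51 + 1\right)^{2} = 52^{2} = 2704$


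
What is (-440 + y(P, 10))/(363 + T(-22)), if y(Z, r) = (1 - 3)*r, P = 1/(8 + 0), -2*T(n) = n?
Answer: -230/187 ≈ -1.2299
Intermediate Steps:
T(n) = -n/2
P = ⅛ (P = 1/8 = ⅛ ≈ 0.12500)
y(Z, r) = -2*r
(-440 + y(P, 10))/(363 + T(-22)) = (-440 - 2*10)/(363 - ½*(-22)) = (-440 - 20)/(363 + 11) = -460/374 = -460*1/374 = -230/187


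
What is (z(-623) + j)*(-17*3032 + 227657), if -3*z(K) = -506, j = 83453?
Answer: 44180587745/3 ≈ 1.4727e+10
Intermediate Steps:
z(K) = 506/3 (z(K) = -1/3*(-506) = 506/3)
(z(-623) + j)*(-17*3032 + 227657) = (506/3 + 83453)*(-17*3032 + 227657) = 250865*(-51544 + 227657)/3 = (250865/3)*176113 = 44180587745/3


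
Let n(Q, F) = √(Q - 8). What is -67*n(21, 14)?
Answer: -67*√13 ≈ -241.57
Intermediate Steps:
n(Q, F) = √(-8 + Q)
-67*n(21, 14) = -67*√(-8 + 21) = -67*√13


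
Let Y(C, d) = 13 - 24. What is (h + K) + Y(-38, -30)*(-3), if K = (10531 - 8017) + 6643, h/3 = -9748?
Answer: -20054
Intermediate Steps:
h = -29244 (h = 3*(-9748) = -29244)
Y(C, d) = -11
K = 9157 (K = 2514 + 6643 = 9157)
(h + K) + Y(-38, -30)*(-3) = (-29244 + 9157) - 11*(-3) = -20087 + 33 = -20054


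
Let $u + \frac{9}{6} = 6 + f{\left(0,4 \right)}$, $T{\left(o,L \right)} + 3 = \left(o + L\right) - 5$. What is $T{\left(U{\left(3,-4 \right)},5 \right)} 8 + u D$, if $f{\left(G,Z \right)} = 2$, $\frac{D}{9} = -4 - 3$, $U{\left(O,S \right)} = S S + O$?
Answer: $- \frac{563}{2} \approx -281.5$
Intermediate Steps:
$U{\left(O,S \right)} = O + S^{2}$ ($U{\left(O,S \right)} = S^{2} + O = O + S^{2}$)
$T{\left(o,L \right)} = -8 + L + o$ ($T{\left(o,L \right)} = -3 - \left(5 - L - o\right) = -3 + \left(-5 + L + o\right) = -8 + L + o$)
$D = -63$ ($D = 9 \left(-4 - 3\right) = 9 \left(-7\right) = -63$)
$u = \frac{13}{2}$ ($u = - \frac{3}{2} + \left(6 + 2\right) = - \frac{3}{2} + 8 = \frac{13}{2} \approx 6.5$)
$T{\left(U{\left(3,-4 \right)},5 \right)} 8 + u D = \left(-8 + 5 + \left(3 + \left(-4\right)^{2}\right)\right) 8 + \frac{13}{2} \left(-63\right) = \left(-8 + 5 + \left(3 + 16\right)\right) 8 - \frac{819}{2} = \left(-8 + 5 + 19\right) 8 - \frac{819}{2} = 16 \cdot 8 - \frac{819}{2} = 128 - \frac{819}{2} = - \frac{563}{2}$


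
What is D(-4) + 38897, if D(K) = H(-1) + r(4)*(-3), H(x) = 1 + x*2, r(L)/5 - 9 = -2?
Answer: 38791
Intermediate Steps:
r(L) = 35 (r(L) = 45 + 5*(-2) = 45 - 10 = 35)
H(x) = 1 + 2*x
D(K) = -106 (D(K) = (1 + 2*(-1)) + 35*(-3) = (1 - 2) - 105 = -1 - 105 = -106)
D(-4) + 38897 = -106 + 38897 = 38791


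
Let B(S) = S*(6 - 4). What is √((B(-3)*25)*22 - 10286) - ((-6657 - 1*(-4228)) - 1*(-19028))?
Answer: -16599 + I*√13586 ≈ -16599.0 + 116.56*I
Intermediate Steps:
B(S) = 2*S (B(S) = S*2 = 2*S)
√((B(-3)*25)*22 - 10286) - ((-6657 - 1*(-4228)) - 1*(-19028)) = √(((2*(-3))*25)*22 - 10286) - ((-6657 - 1*(-4228)) - 1*(-19028)) = √(-6*25*22 - 10286) - ((-6657 + 4228) + 19028) = √(-150*22 - 10286) - (-2429 + 19028) = √(-3300 - 10286) - 1*16599 = √(-13586) - 16599 = I*√13586 - 16599 = -16599 + I*√13586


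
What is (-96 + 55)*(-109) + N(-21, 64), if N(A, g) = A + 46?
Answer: 4494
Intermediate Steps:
N(A, g) = 46 + A
(-96 + 55)*(-109) + N(-21, 64) = (-96 + 55)*(-109) + (46 - 21) = -41*(-109) + 25 = 4469 + 25 = 4494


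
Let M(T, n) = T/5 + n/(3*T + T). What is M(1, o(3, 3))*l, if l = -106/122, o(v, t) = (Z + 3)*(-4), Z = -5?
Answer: -583/305 ≈ -1.9115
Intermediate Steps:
o(v, t) = 8 (o(v, t) = (-5 + 3)*(-4) = -2*(-4) = 8)
l = -53/61 (l = -106*1/122 = -53/61 ≈ -0.86885)
M(T, n) = T/5 + n/(4*T) (M(T, n) = T*(1/5) + n/((4*T)) = T/5 + n*(1/(4*T)) = T/5 + n/(4*T))
M(1, o(3, 3))*l = ((1/5)*1 + (1/4)*8/1)*(-53/61) = (1/5 + (1/4)*8*1)*(-53/61) = (1/5 + 2)*(-53/61) = (11/5)*(-53/61) = -583/305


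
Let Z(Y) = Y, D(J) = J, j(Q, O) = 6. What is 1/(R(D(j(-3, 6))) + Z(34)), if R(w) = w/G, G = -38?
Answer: 19/643 ≈ 0.029549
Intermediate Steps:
R(w) = -w/38 (R(w) = w/(-38) = w*(-1/38) = -w/38)
1/(R(D(j(-3, 6))) + Z(34)) = 1/(-1/38*6 + 34) = 1/(-3/19 + 34) = 1/(643/19) = 19/643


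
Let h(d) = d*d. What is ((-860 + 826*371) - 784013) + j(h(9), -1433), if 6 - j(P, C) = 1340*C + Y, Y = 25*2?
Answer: 1441749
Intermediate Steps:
Y = 50
h(d) = d²
j(P, C) = -44 - 1340*C (j(P, C) = 6 - (1340*C + 50) = 6 - (50 + 1340*C) = 6 + (-50 - 1340*C) = -44 - 1340*C)
((-860 + 826*371) - 784013) + j(h(9), -1433) = ((-860 + 826*371) - 784013) + (-44 - 1340*(-1433)) = ((-860 + 306446) - 784013) + (-44 + 1920220) = (305586 - 784013) + 1920176 = -478427 + 1920176 = 1441749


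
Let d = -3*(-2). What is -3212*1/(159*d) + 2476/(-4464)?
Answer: -77317/19716 ≈ -3.9215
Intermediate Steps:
d = 6
-3212*1/(159*d) + 2476/(-4464) = -3212/(159*6) + 2476/(-4464) = -3212/954 + 2476*(-1/4464) = -3212*1/954 - 619/1116 = -1606/477 - 619/1116 = -77317/19716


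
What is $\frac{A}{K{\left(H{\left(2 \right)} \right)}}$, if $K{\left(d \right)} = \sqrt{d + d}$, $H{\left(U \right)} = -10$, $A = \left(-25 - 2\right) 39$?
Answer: $\frac{1053 i \sqrt{5}}{10} \approx 235.46 i$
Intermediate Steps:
$A = -1053$ ($A = \left(-27\right) 39 = -1053$)
$K{\left(d \right)} = \sqrt{2} \sqrt{d}$ ($K{\left(d \right)} = \sqrt{2 d} = \sqrt{2} \sqrt{d}$)
$\frac{A}{K{\left(H{\left(2 \right)} \right)}} = - \frac{1053}{\sqrt{2} \sqrt{-10}} = - \frac{1053}{\sqrt{2} i \sqrt{10}} = - \frac{1053}{2 i \sqrt{5}} = - 1053 \left(- \frac{i \sqrt{5}}{10}\right) = \frac{1053 i \sqrt{5}}{10}$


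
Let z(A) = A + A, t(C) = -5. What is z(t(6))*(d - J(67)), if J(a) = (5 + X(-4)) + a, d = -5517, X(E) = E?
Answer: 55850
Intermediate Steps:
J(a) = 1 + a (J(a) = (5 - 4) + a = 1 + a)
z(A) = 2*A
z(t(6))*(d - J(67)) = (2*(-5))*(-5517 - (1 + 67)) = -10*(-5517 - 1*68) = -10*(-5517 - 68) = -10*(-5585) = 55850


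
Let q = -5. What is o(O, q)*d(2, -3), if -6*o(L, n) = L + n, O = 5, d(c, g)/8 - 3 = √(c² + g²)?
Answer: 0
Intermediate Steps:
d(c, g) = 24 + 8*√(c² + g²)
o(L, n) = -L/6 - n/6 (o(L, n) = -(L + n)/6 = -L/6 - n/6)
o(O, q)*d(2, -3) = (-⅙*5 - ⅙*(-5))*(24 + 8*√(2² + (-3)²)) = (-⅚ + ⅚)*(24 + 8*√(4 + 9)) = 0*(24 + 8*√13) = 0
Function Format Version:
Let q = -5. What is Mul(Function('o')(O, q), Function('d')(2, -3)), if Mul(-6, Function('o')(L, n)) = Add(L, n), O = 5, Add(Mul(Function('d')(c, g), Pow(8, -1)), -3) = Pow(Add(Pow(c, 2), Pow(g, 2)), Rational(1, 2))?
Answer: 0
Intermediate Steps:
Function('d')(c, g) = Add(24, Mul(8, Pow(Add(Pow(c, 2), Pow(g, 2)), Rational(1, 2))))
Function('o')(L, n) = Add(Mul(Rational(-1, 6), L), Mul(Rational(-1, 6), n)) (Function('o')(L, n) = Mul(Rational(-1, 6), Add(L, n)) = Add(Mul(Rational(-1, 6), L), Mul(Rational(-1, 6), n)))
Mul(Function('o')(O, q), Function('d')(2, -3)) = Mul(Add(Mul(Rational(-1, 6), 5), Mul(Rational(-1, 6), -5)), Add(24, Mul(8, Pow(Add(Pow(2, 2), Pow(-3, 2)), Rational(1, 2))))) = Mul(Add(Rational(-5, 6), Rational(5, 6)), Add(24, Mul(8, Pow(Add(4, 9), Rational(1, 2))))) = Mul(0, Add(24, Mul(8, Pow(13, Rational(1, 2))))) = 0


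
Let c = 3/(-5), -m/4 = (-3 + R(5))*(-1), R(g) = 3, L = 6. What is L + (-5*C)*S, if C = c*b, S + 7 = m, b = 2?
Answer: -36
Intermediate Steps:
m = 0 (m = -4*(-3 + 3)*(-1) = -0*(-1) = -4*0 = 0)
S = -7 (S = -7 + 0 = -7)
c = -3/5 (c = 3*(-1/5) = -3/5 ≈ -0.60000)
C = -6/5 (C = -3/5*2 = -6/5 ≈ -1.2000)
L + (-5*C)*S = 6 - 5*(-6/5)*(-7) = 6 + 6*(-7) = 6 - 42 = -36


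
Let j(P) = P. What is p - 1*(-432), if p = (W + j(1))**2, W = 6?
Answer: 481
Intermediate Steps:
p = 49 (p = (6 + 1)**2 = 7**2 = 49)
p - 1*(-432) = 49 - 1*(-432) = 49 + 432 = 481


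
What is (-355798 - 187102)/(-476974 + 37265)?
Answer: 542900/439709 ≈ 1.2347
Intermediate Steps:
(-355798 - 187102)/(-476974 + 37265) = -542900/(-439709) = -542900*(-1/439709) = 542900/439709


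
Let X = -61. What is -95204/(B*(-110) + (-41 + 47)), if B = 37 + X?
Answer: -47602/1323 ≈ -35.980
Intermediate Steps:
B = -24 (B = 37 - 61 = -24)
-95204/(B*(-110) + (-41 + 47)) = -95204/(-24*(-110) + (-41 + 47)) = -95204/(2640 + 6) = -95204/2646 = -95204*1/2646 = -47602/1323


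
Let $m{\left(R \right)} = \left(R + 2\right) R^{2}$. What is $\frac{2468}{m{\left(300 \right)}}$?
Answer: $\frac{617}{6795000} \approx 9.0802 \cdot 10^{-5}$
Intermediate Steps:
$m{\left(R \right)} = R^{2} \left(2 + R\right)$ ($m{\left(R \right)} = \left(2 + R\right) R^{2} = R^{2} \left(2 + R\right)$)
$\frac{2468}{m{\left(300 \right)}} = \frac{2468}{300^{2} \left(2 + 300\right)} = \frac{2468}{90000 \cdot 302} = \frac{2468}{27180000} = 2468 \cdot \frac{1}{27180000} = \frac{617}{6795000}$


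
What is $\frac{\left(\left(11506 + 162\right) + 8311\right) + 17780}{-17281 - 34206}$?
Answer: $- \frac{37759}{51487} \approx -0.73337$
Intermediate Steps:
$\frac{\left(\left(11506 + 162\right) + 8311\right) + 17780}{-17281 - 34206} = \frac{\left(11668 + 8311\right) + 17780}{-51487} = \left(19979 + 17780\right) \left(- \frac{1}{51487}\right) = 37759 \left(- \frac{1}{51487}\right) = - \frac{37759}{51487}$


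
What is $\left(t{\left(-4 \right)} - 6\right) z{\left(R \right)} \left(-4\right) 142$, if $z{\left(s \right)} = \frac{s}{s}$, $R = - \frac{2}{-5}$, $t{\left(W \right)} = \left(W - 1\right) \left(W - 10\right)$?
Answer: $-36352$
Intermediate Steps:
$t{\left(W \right)} = \left(-1 + W\right) \left(-10 + W\right)$
$R = \frac{2}{5}$ ($R = \left(-2\right) \left(- \frac{1}{5}\right) = \frac{2}{5} \approx 0.4$)
$z{\left(s \right)} = 1$
$\left(t{\left(-4 \right)} - 6\right) z{\left(R \right)} \left(-4\right) 142 = \left(\left(10 + \left(-4\right)^{2} - -44\right) - 6\right) 1 \left(-4\right) 142 = \left(\left(10 + 16 + 44\right) - 6\right) \left(-4\right) 142 = \left(70 - 6\right) \left(-4\right) 142 = 64 \left(-4\right) 142 = \left(-256\right) 142 = -36352$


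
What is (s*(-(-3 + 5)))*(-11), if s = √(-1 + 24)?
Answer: 22*√23 ≈ 105.51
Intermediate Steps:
s = √23 ≈ 4.7958
(s*(-(-3 + 5)))*(-11) = (√23*(-(-3 + 5)))*(-11) = (√23*(-1*2))*(-11) = (√23*(-2))*(-11) = -2*√23*(-11) = 22*√23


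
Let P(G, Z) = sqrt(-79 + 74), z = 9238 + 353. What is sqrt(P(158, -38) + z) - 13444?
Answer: -13444 + sqrt(9591 + I*sqrt(5)) ≈ -13346.0 + 0.011416*I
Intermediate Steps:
z = 9591
P(G, Z) = I*sqrt(5) (P(G, Z) = sqrt(-5) = I*sqrt(5))
sqrt(P(158, -38) + z) - 13444 = sqrt(I*sqrt(5) + 9591) - 13444 = sqrt(9591 + I*sqrt(5)) - 13444 = -13444 + sqrt(9591 + I*sqrt(5))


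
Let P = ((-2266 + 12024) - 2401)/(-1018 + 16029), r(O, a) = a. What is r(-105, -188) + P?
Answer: -2814711/15011 ≈ -187.51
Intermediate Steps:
P = 7357/15011 (P = (9758 - 2401)/15011 = 7357*(1/15011) = 7357/15011 ≈ 0.49011)
r(-105, -188) + P = -188 + 7357/15011 = -2814711/15011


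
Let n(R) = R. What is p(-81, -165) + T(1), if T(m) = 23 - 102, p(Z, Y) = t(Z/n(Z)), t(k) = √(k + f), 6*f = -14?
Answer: -79 + 2*I*√3/3 ≈ -79.0 + 1.1547*I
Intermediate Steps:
f = -7/3 (f = (⅙)*(-14) = -7/3 ≈ -2.3333)
t(k) = √(-7/3 + k) (t(k) = √(k - 7/3) = √(-7/3 + k))
p(Z, Y) = 2*I*√3/3 (p(Z, Y) = √(-21 + 9*(Z/Z))/3 = √(-21 + 9*1)/3 = √(-21 + 9)/3 = √(-12)/3 = (2*I*√3)/3 = 2*I*√3/3)
T(m) = -79
p(-81, -165) + T(1) = 2*I*√3/3 - 79 = -79 + 2*I*√3/3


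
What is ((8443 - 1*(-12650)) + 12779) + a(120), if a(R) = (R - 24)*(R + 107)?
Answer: 55664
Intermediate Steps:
a(R) = (-24 + R)*(107 + R)
((8443 - 1*(-12650)) + 12779) + a(120) = ((8443 - 1*(-12650)) + 12779) + (-2568 + 120² + 83*120) = ((8443 + 12650) + 12779) + (-2568 + 14400 + 9960) = (21093 + 12779) + 21792 = 33872 + 21792 = 55664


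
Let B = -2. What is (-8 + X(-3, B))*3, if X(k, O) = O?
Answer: -30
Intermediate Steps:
(-8 + X(-3, B))*3 = (-8 - 2)*3 = -10*3 = -30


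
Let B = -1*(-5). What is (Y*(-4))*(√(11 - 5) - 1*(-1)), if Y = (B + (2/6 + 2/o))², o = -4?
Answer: -841/9 - 841*√6/9 ≈ -322.34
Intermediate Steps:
B = 5
Y = 841/36 (Y = (5 + (2/6 + 2/(-4)))² = (5 + (2*(⅙) + 2*(-¼)))² = (5 + (⅓ - ½))² = (5 - ⅙)² = (29/6)² = 841/36 ≈ 23.361)
(Y*(-4))*(√(11 - 5) - 1*(-1)) = ((841/36)*(-4))*(√(11 - 5) - 1*(-1)) = -841*(√6 + 1)/9 = -841*(1 + √6)/9 = -841/9 - 841*√6/9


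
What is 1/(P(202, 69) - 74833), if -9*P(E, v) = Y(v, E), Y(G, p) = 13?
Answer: -9/673510 ≈ -1.3363e-5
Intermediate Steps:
P(E, v) = -13/9 (P(E, v) = -⅑*13 = -13/9)
1/(P(202, 69) - 74833) = 1/(-13/9 - 74833) = 1/(-673510/9) = -9/673510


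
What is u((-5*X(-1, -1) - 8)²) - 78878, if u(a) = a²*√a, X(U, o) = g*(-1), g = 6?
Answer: 5074754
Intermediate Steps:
X(U, o) = -6 (X(U, o) = 6*(-1) = -6)
u(a) = a^(5/2)
u((-5*X(-1, -1) - 8)²) - 78878 = ((-5*(-6) - 8)²)^(5/2) - 78878 = ((30 - 8)²)^(5/2) - 78878 = (22²)^(5/2) - 78878 = 484^(5/2) - 78878 = 5153632 - 78878 = 5074754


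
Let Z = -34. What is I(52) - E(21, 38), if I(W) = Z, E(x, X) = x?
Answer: -55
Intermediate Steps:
I(W) = -34
I(52) - E(21, 38) = -34 - 1*21 = -34 - 21 = -55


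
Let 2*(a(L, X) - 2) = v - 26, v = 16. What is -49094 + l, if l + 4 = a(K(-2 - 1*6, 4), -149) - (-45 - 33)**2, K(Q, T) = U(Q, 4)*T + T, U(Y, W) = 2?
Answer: -55185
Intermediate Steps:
K(Q, T) = 3*T (K(Q, T) = 2*T + T = 3*T)
a(L, X) = -3 (a(L, X) = 2 + (16 - 26)/2 = 2 + (1/2)*(-10) = 2 - 5 = -3)
l = -6091 (l = -4 + (-3 - (-45 - 33)**2) = -4 + (-3 - 1*(-78)**2) = -4 + (-3 - 1*6084) = -4 + (-3 - 6084) = -4 - 6087 = -6091)
-49094 + l = -49094 - 6091 = -55185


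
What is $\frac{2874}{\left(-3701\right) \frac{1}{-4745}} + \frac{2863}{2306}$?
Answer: $\frac{31457817743}{8534506} \approx 3686.0$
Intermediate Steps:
$\frac{2874}{\left(-3701\right) \frac{1}{-4745}} + \frac{2863}{2306} = \frac{2874}{\left(-3701\right) \left(- \frac{1}{4745}\right)} + 2863 \cdot \frac{1}{2306} = \frac{2874}{\frac{3701}{4745}} + \frac{2863}{2306} = 2874 \cdot \frac{4745}{3701} + \frac{2863}{2306} = \frac{13637130}{3701} + \frac{2863}{2306} = \frac{31457817743}{8534506}$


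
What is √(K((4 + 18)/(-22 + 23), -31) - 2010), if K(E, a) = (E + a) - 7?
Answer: I*√2026 ≈ 45.011*I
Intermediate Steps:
K(E, a) = -7 + E + a
√(K((4 + 18)/(-22 + 23), -31) - 2010) = √((-7 + (4 + 18)/(-22 + 23) - 31) - 2010) = √((-7 + 22/1 - 31) - 2010) = √((-7 + 22*1 - 31) - 2010) = √((-7 + 22 - 31) - 2010) = √(-16 - 2010) = √(-2026) = I*√2026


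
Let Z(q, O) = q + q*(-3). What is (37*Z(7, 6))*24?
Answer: -12432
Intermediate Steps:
Z(q, O) = -2*q (Z(q, O) = q - 3*q = -2*q)
(37*Z(7, 6))*24 = (37*(-2*7))*24 = (37*(-14))*24 = -518*24 = -12432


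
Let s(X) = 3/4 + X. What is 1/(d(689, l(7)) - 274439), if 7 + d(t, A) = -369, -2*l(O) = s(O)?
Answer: -1/274815 ≈ -3.6388e-6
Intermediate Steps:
s(X) = ¾ + X (s(X) = 3*(¼) + X = ¾ + X)
l(O) = -3/8 - O/2 (l(O) = -(¾ + O)/2 = -3/8 - O/2)
d(t, A) = -376 (d(t, A) = -7 - 369 = -376)
1/(d(689, l(7)) - 274439) = 1/(-376 - 274439) = 1/(-274815) = -1/274815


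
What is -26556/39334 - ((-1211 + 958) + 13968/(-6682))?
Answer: 16716976621/65707447 ≈ 254.42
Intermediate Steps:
-26556/39334 - ((-1211 + 958) + 13968/(-6682)) = -26556*1/39334 - (-253 + 13968*(-1/6682)) = -13278/19667 - (-253 - 6984/3341) = -13278/19667 - 1*(-852257/3341) = -13278/19667 + 852257/3341 = 16716976621/65707447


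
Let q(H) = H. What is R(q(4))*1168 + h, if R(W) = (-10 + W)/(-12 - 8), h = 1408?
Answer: 8792/5 ≈ 1758.4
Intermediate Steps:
R(W) = ½ - W/20 (R(W) = (-10 + W)/(-20) = (-10 + W)*(-1/20) = ½ - W/20)
R(q(4))*1168 + h = (½ - 1/20*4)*1168 + 1408 = (½ - ⅕)*1168 + 1408 = (3/10)*1168 + 1408 = 1752/5 + 1408 = 8792/5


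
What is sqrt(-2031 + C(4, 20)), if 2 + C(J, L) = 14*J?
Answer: I*sqrt(1977) ≈ 44.463*I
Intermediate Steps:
C(J, L) = -2 + 14*J
sqrt(-2031 + C(4, 20)) = sqrt(-2031 + (-2 + 14*4)) = sqrt(-2031 + (-2 + 56)) = sqrt(-2031 + 54) = sqrt(-1977) = I*sqrt(1977)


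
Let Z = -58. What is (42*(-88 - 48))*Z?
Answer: 331296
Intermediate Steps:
(42*(-88 - 48))*Z = (42*(-88 - 48))*(-58) = (42*(-136))*(-58) = -5712*(-58) = 331296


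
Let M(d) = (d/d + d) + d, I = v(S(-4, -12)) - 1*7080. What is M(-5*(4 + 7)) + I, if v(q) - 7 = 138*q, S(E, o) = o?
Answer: -8838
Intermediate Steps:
v(q) = 7 + 138*q
I = -8729 (I = (7 + 138*(-12)) - 1*7080 = (7 - 1656) - 7080 = -1649 - 7080 = -8729)
M(d) = 1 + 2*d (M(d) = (1 + d) + d = 1 + 2*d)
M(-5*(4 + 7)) + I = (1 + 2*(-5*(4 + 7))) - 8729 = (1 + 2*(-5*11)) - 8729 = (1 + 2*(-55)) - 8729 = (1 - 110) - 8729 = -109 - 8729 = -8838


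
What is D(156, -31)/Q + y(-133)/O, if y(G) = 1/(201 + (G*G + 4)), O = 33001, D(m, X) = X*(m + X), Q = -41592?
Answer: 1144132315421/12280451715624 ≈ 0.093167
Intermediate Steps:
D(m, X) = X*(X + m)
y(G) = 1/(205 + G²) (y(G) = 1/(201 + (G² + 4)) = 1/(201 + (4 + G²)) = 1/(205 + G²))
D(156, -31)/Q + y(-133)/O = -31*(-31 + 156)/(-41592) + 1/((205 + (-133)²)*33001) = -31*125*(-1/41592) + (1/33001)/(205 + 17689) = -3875*(-1/41592) + (1/33001)/17894 = 3875/41592 + (1/17894)*(1/33001) = 3875/41592 + 1/590519894 = 1144132315421/12280451715624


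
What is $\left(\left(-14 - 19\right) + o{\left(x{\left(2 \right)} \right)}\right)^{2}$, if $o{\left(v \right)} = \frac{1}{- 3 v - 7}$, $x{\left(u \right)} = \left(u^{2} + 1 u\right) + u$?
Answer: $\frac{1048576}{961} \approx 1091.1$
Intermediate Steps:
$x{\left(u \right)} = u^{2} + 2 u$ ($x{\left(u \right)} = \left(u^{2} + u\right) + u = \left(u + u^{2}\right) + u = u^{2} + 2 u$)
$o{\left(v \right)} = \frac{1}{-7 - 3 v}$
$\left(\left(-14 - 19\right) + o{\left(x{\left(2 \right)} \right)}\right)^{2} = \left(\left(-14 - 19\right) - \frac{1}{7 + 3 \cdot 2 \left(2 + 2\right)}\right)^{2} = \left(\left(-14 - 19\right) - \frac{1}{7 + 3 \cdot 2 \cdot 4}\right)^{2} = \left(-33 - \frac{1}{7 + 3 \cdot 8}\right)^{2} = \left(-33 - \frac{1}{7 + 24}\right)^{2} = \left(-33 - \frac{1}{31}\right)^{2} = \left(- \frac{1024}{31}\right)^{2} = \frac{1048576}{961}$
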